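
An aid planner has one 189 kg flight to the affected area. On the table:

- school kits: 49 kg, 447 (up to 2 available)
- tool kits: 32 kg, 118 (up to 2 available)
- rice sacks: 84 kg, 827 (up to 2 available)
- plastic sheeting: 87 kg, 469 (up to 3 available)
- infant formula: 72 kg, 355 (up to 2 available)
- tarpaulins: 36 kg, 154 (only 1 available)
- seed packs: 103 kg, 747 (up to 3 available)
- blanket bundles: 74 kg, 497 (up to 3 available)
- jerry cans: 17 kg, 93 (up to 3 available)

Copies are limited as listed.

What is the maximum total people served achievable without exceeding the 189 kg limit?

1747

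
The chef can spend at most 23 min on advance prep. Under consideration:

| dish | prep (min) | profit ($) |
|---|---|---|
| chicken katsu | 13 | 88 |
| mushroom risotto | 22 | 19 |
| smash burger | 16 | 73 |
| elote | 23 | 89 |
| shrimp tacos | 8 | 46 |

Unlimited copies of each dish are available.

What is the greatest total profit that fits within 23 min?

134

Ranking by ratio (profit/min): chicken katsu 6.77, shrimp tacos 5.75, smash burger 4.56.
Taking chicken katsu + shrimp tacos: 21 min used, 134 in profit.
The spare 2 min is too small for any remaining dish, and no exchange beats 134.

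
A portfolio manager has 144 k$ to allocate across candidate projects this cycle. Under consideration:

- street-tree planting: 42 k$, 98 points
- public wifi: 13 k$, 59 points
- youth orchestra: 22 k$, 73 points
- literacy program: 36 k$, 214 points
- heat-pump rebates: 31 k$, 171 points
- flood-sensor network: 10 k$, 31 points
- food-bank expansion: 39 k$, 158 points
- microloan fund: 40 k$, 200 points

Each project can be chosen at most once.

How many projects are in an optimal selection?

The maximum projected impact within 144 k$ is 717.
One optimal bundle: public wifi + youth orchestra + literacy program + heat-pump rebates + microloan fund (142 k$).
All optima have 5 projects.

5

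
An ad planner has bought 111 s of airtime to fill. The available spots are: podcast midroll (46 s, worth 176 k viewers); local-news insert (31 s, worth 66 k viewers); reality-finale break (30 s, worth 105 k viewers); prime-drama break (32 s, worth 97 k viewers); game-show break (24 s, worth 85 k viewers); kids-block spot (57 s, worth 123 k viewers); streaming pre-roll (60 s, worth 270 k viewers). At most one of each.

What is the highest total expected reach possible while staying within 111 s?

446

By expected reach per s: streaming pre-roll 4.50, podcast midroll 3.83, game-show break 3.54 lead.
Taking podcast midroll + streaming pre-roll: 106 s used, 446 in expected reach.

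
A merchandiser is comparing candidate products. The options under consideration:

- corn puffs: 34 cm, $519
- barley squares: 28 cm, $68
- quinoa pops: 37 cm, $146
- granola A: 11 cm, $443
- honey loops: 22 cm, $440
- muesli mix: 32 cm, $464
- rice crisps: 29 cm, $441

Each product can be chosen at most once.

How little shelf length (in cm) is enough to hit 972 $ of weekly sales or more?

Need the lightest bundle worth ≥ 972.
granola A + honey loops + rice crisps: 1324 weekly sales at 62 cm.
Any bundle with less than 62 cm falls short of 972.

62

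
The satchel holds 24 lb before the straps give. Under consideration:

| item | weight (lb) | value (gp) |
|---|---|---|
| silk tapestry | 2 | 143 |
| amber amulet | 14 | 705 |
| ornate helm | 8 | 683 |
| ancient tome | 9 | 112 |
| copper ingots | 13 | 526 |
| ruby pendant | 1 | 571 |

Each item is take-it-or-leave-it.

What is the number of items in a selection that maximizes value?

3

Best achievable value is 1959.
For example amber amulet + ornate helm + ruby pendant achieves it, using 23 lb.
All optima have 3 items.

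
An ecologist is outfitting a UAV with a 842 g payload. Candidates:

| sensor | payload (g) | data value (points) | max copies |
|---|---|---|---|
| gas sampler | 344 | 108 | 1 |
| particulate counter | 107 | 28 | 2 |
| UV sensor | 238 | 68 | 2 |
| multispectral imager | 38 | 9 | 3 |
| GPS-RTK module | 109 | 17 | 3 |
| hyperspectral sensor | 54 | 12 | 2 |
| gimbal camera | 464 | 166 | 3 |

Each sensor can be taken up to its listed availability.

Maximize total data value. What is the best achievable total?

Taking gas sampler + gimbal camera: 808 g used, 274 in data value.
That's the maximum — no swap from here does better than 274.

274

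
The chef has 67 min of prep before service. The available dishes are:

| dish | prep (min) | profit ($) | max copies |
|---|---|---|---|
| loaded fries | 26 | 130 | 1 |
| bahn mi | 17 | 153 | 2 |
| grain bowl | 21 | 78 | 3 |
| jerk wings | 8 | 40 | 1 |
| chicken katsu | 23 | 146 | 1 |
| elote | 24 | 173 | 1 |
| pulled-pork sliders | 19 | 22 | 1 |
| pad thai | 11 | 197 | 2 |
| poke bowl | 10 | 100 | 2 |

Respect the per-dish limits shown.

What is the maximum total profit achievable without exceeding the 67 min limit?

800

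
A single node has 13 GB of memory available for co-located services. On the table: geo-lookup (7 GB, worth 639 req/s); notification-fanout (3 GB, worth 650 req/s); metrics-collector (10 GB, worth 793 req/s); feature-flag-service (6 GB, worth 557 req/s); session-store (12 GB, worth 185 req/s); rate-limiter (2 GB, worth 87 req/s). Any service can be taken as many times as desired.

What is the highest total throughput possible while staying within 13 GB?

2600

Ranking by ratio (throughput/GB): notification-fanout 216.67, feature-flag-service 92.83, geo-lookup 91.29, metrics-collector 79.30.
Best packing: 4×notification-fanout — 12 GB, 2600 total.
The spare 1 GB is too small for any remaining service, and no exchange beats 2600.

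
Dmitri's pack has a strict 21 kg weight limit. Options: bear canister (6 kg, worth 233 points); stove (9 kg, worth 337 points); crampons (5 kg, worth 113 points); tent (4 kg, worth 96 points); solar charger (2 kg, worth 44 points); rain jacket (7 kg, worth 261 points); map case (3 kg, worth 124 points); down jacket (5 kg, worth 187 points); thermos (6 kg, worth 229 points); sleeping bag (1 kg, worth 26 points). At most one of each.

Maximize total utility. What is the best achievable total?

805

Greedy by ratio would take bear canister + map case + down jacket + thermos + sleeping bag: 21 kg used, total 799.
The 7 kg tied up in thermos and sleeping bag is better spent on rain jacket — total rises to 805 (21 kg).
Runner-up rain jacket + map case + down jacket + thermos tops out at 801.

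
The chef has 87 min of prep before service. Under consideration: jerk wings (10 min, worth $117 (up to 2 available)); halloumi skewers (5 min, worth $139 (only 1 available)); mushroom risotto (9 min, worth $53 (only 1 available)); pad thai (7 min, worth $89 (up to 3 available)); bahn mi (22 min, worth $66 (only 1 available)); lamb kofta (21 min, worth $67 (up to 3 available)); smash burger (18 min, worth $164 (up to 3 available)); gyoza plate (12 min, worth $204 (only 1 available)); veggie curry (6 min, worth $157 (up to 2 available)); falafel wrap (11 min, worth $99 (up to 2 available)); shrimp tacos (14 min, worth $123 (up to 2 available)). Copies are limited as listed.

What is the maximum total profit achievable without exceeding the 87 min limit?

1281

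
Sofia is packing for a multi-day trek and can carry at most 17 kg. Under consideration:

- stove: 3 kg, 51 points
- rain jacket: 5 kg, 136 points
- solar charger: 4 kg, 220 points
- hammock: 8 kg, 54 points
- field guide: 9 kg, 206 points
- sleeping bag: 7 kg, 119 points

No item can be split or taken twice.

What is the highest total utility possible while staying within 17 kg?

A density-first pass picks stove + rain jacket + solar charger — 407 at 12 kg.
Dropping rain jacket frees 5 kg; slotting in field guide (9 kg) lifts the total to 477 at 16 kg.
The closest alternative, rain jacket + solar charger + sleeping bag, reaches only 475.

477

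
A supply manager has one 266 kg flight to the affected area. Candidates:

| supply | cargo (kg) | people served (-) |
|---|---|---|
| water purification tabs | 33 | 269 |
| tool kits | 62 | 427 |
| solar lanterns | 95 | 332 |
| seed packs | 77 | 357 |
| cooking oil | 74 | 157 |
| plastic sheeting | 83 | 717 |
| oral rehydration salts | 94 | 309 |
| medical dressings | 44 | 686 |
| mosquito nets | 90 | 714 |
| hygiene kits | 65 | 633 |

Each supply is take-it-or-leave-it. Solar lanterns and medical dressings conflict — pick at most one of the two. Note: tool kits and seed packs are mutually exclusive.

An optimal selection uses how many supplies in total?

Best achievable people served is 2463.
One optimal bundle: tool kits + plastic sheeting + medical dressings + hygiene kits (254 kg).
All optima have 4 supplies.

4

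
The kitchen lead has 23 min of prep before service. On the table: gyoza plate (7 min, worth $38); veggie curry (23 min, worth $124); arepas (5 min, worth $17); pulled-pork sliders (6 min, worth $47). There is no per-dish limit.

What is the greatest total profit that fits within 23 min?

Ranking by ratio (profit/min): pulled-pork sliders 7.83, gyoza plate 5.43, veggie curry 5.39.
The ratio ordering already packs tightly: arepas + 3×pulled-pork sliders, 23 min, 158.
That's the maximum — no swap from here does better than 158.

158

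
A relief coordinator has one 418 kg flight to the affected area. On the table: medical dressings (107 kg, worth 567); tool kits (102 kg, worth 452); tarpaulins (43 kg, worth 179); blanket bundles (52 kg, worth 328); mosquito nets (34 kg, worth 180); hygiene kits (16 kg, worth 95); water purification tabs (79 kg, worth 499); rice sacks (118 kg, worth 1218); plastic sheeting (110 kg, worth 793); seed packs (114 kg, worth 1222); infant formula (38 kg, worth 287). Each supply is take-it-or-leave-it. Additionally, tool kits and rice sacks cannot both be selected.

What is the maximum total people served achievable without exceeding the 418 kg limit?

The ratio heuristic lands on hygiene kits + rice sacks + plastic sheeting + seed packs + infant formula (3615) but leaves 22 kg idle.
Dropping hygiene kits frees 16 kg; slotting in mosquito nets (34 kg) lifts the total to 3700 at 414 kg.

3700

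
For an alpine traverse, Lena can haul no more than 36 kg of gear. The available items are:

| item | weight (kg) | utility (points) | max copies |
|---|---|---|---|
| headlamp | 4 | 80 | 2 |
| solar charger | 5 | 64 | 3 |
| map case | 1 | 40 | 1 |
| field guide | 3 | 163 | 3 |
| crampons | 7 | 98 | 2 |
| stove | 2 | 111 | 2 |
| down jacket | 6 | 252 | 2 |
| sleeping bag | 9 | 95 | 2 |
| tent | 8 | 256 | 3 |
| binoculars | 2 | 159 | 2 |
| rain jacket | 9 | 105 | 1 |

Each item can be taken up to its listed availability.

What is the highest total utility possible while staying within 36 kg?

1718

Filling by ratio: headlamp + map case + 3×field guide + 2×stove + 2×down jacket + 2×binoculars for 1653, with 2 kg left unused.
The 6 kg tied up in headlamp and stove is better spent on tent — total rises to 1718 (36 kg).
No other feasible combination exceeds 1718.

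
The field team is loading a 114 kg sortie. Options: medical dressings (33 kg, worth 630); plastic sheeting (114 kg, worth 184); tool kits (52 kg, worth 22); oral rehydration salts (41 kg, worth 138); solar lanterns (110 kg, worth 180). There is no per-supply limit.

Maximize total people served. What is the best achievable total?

The ratio ordering already packs tightly: 3×medical dressings, 99 kg, 1890.
The spare 15 kg is too small for any remaining supply, and no exchange beats 1890.

1890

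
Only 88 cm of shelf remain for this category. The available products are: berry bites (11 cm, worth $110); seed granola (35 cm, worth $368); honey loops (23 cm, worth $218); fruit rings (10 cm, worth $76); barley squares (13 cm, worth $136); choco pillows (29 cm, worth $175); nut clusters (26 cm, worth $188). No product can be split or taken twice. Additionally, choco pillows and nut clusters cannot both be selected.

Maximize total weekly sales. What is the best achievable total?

832

Density check — seed granola 10.51, barley squares 10.46, berry bites 10.00, honey loops 9.48 are the best per cm.
Taking berry bites + seed granola + honey loops + barley squares: 82 cm used, 832 in weekly sales.
The spare 6 cm is too small for any remaining product, and no feasible exchange beats 832.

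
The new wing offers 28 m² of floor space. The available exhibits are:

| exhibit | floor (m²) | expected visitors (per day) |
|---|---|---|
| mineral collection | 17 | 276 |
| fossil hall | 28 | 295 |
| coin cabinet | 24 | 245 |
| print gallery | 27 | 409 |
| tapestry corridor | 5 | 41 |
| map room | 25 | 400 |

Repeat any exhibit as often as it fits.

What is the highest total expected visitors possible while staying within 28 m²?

A density-first pass picks mineral collection + 2×tapestry corridor — 358 at 27 m².
Dropping mineral collection and 2×tapestry corridor frees 27 m²; slotting in print gallery (27 m²) lifts the total to 409 at 27 m².

409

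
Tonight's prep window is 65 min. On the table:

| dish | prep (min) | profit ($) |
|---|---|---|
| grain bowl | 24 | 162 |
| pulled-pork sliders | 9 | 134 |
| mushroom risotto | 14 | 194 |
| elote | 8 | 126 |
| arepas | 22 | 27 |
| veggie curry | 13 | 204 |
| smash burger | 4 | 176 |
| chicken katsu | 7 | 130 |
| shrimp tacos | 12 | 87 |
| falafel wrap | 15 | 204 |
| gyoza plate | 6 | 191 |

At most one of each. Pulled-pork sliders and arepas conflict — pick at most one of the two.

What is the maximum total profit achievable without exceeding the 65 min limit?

1165

Greedy by ratio would take pulled-pork sliders + mushroom risotto + elote + veggie curry + smash burger + chicken katsu + gyoza plate: 61 min used, total 1155.
The 14 min tied up in mushroom risotto is better spent on falafel wrap — total rises to 1165 (62 min).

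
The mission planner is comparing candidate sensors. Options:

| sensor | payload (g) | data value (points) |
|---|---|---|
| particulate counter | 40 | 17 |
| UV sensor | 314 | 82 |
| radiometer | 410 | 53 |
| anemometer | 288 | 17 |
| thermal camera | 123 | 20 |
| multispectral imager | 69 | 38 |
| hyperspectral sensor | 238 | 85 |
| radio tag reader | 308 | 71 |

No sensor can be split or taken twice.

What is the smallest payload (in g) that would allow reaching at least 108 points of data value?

Look for the lowest-payload combination reaching 108.
Taking multispectral imager + hyperspectral sensor gives 123 (≥ 108) for 307 g.
Any bundle with less than 307 g falls short of 108.

307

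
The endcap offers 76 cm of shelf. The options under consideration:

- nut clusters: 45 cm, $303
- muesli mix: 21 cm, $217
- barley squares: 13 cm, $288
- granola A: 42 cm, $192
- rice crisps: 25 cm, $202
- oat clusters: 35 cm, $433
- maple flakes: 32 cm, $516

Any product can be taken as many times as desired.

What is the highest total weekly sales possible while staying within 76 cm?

Ranking by ratio (weekly sales/cm): barley squares 22.15, maple flakes 16.12, oat clusters 12.37.
Taking 5×barley squares: 65 cm used, 1440 in weekly sales.
Nothing else within 76 cm beats 1440.

1440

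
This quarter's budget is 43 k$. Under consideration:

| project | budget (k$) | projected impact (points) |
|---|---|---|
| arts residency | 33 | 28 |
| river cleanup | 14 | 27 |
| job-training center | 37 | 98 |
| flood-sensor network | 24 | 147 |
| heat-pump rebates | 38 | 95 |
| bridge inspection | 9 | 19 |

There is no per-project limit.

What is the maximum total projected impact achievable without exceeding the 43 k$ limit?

Density check — flood-sensor network 6.12, job-training center 2.65, heat-pump rebates 2.50, bridge inspection 2.11 are the best per k$.
Taking flood-sensor network + 2×bridge inspection: 42 k$ used, 185 in projected impact.

185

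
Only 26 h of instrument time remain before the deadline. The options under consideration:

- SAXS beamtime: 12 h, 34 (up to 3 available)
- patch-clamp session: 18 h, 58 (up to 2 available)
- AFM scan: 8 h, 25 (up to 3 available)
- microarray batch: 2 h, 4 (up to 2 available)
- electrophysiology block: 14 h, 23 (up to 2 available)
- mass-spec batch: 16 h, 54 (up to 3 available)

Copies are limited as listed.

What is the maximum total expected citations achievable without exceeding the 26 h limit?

AFM scan + microarray batch + mass-spec batch uses 26 of the 26 h and totals 83.

83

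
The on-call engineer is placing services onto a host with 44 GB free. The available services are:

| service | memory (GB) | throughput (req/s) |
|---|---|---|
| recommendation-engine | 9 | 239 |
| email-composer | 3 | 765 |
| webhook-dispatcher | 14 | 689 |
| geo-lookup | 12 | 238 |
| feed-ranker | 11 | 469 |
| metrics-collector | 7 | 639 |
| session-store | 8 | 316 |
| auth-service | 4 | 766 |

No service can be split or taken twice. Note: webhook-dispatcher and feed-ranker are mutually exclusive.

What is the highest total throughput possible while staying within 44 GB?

3194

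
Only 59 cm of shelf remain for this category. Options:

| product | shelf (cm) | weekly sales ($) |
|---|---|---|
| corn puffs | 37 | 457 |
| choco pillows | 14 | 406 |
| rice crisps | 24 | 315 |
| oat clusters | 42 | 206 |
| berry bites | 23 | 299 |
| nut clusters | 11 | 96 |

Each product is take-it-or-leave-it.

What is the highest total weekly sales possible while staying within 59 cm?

863

Greedy by ratio would take choco pillows + rice crisps + nut clusters: 49 cm used, total 817.
Dropping rice crisps and nut clusters frees 35 cm; slotting in corn puffs (37 cm) lifts the total to 863 at 51 cm.
Runner-up choco pillows + rice crisps + nut clusters tops out at 817.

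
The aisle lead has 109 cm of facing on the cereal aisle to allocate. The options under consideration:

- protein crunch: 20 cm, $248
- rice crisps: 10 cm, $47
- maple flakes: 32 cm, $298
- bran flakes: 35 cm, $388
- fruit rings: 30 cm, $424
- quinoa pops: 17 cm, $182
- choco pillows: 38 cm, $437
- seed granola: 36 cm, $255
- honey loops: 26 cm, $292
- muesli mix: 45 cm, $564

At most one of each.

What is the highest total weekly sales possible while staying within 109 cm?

1293

By weekly sales per cm: fruit rings 14.13, muesli mix 12.53, protein crunch 12.40, choco pillows 11.50 lead.
Filling by ratio: protein crunch + rice crisps + fruit rings + muesli mix for 1283, with 4 cm left unused.
But choco pillows + honey loops + muesli mix fits in 109 cm and reaches 1293.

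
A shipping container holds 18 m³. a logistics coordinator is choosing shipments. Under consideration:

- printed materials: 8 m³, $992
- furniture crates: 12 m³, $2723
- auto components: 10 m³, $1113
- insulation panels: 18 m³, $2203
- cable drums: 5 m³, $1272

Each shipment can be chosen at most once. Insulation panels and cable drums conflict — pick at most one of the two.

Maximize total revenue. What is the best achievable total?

Furniture crates + cable drums uses 17 of the 18 m³ and totals 3995.
That's the maximum — no feasible swap from here does better than 3995.

3995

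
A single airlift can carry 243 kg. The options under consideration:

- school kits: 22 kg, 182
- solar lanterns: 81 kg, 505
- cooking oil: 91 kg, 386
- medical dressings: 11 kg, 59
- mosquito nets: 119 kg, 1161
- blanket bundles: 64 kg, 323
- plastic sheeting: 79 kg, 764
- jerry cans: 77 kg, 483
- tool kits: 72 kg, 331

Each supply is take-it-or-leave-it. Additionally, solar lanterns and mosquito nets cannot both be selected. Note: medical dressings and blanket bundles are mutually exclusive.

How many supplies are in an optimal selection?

4

Optimal total is 2166.
One optimal bundle: school kits + medical dressings + mosquito nets + plastic sheeting (231 kg).
Every optimal selection uses 4 supplies.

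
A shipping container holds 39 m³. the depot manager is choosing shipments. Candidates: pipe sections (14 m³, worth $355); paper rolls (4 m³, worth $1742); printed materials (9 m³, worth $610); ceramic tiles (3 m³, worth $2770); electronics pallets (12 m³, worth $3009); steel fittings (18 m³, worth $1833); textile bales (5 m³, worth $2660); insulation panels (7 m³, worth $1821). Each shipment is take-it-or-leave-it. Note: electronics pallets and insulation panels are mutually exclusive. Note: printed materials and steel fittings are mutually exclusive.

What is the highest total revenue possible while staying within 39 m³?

10826

Density check — ceramic tiles 923.33, textile bales 532.00, paper rolls 435.50 are the best per m³.
Taking paper rolls + ceramic tiles + steel fittings + textile bales + insulation panels: 37 m³ used, 10826 in revenue.
Runner-up paper rolls + printed materials + ceramic tiles + electronics pallets + textile bales tops out at 10791.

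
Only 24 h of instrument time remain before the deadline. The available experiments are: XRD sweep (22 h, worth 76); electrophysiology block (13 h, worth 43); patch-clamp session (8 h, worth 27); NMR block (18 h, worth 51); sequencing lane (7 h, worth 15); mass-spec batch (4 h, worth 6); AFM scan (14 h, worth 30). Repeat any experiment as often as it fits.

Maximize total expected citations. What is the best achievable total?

Taking the top-ratio experiments first gives XRD sweep for 76 (22 h).
Replace XRD sweep with 3×patch-clamp session: the trade gains 5 net, giving 81 at 24 h.
That's the maximum — no swap from here does better than 81.

81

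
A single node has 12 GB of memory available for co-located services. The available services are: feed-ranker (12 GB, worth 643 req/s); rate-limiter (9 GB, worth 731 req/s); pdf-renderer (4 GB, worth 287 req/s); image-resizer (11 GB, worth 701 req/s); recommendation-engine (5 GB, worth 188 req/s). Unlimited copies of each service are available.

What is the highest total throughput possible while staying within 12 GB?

Greedy by ratio would take rate-limiter: 9 GB used, total 731.
Dropping rate-limiter frees 9 GB; slotting in 3×pdf-renderer (12 GB) lifts the total to 861 at 12 GB.
That's the maximum — no swap from here does better than 861.

861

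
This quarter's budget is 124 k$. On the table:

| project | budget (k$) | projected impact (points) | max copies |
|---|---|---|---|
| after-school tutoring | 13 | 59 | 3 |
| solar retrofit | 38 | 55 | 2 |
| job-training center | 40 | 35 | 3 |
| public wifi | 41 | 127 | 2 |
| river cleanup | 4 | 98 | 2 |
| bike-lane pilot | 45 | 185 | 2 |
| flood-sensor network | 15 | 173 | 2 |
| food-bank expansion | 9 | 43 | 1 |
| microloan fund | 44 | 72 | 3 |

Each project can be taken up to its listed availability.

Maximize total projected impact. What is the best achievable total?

904

A density-first pass picks 3×after-school tutoring + solar retrofit + 2×river cleanup + 2×flood-sensor network + food-bank expansion — 817 at 124 k$.
The 47 k$ tied up in solar retrofit and food-bank expansion is better spent on bike-lane pilot — total rises to 904 (122 k$).
Every other selection either busts 124 k$ or exceeds an availability limit or fails to beat 904.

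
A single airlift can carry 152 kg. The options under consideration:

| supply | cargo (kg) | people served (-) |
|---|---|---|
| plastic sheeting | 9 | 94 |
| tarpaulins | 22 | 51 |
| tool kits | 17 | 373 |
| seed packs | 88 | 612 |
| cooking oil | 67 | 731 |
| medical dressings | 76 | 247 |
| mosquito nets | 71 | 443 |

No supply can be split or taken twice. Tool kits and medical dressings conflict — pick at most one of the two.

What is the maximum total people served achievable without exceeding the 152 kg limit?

1268

A density-first pass picks plastic sheeting + tarpaulins + tool kits + cooking oil — 1249 at 115 kg.
The 39 kg tied up in tarpaulins and tool kits is better spent on mosquito nets — total rises to 1268 (147 kg).
The closest alternative, plastic sheeting + tarpaulins + tool kits + cooking oil, reaches only 1249.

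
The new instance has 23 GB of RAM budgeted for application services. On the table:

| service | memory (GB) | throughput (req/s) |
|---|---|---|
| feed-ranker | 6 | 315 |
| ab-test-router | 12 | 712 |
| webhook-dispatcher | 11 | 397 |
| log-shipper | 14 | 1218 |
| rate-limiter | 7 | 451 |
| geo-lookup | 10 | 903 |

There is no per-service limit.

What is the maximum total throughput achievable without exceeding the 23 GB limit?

1806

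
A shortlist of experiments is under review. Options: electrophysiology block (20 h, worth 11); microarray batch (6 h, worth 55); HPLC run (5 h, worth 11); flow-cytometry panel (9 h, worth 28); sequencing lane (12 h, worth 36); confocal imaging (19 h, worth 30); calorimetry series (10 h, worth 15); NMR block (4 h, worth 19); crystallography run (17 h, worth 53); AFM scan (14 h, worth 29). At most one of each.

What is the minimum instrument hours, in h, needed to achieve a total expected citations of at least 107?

22

Look for the lowest-instrument combination reaching 107.
Taking microarray batch + sequencing lane + NMR block gives 110 (≥ 107) for 22 h.
Below 22 h the best achievable stays under 107.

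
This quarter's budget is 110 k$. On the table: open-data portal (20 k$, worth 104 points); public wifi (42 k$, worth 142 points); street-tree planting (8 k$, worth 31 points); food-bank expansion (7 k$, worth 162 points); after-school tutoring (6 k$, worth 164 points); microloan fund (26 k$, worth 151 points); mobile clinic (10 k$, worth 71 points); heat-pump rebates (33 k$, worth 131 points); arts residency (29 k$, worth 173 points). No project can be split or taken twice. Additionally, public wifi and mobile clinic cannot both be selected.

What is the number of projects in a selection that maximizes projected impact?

7

The maximum projected impact within 110 k$ is 856.
open-data portal + street-tree planting + food-bank expansion + after-school tutoring + microloan fund + mobile clinic + arts residency hits 856 at 106 k$.
Every optimal selection uses 7 projects.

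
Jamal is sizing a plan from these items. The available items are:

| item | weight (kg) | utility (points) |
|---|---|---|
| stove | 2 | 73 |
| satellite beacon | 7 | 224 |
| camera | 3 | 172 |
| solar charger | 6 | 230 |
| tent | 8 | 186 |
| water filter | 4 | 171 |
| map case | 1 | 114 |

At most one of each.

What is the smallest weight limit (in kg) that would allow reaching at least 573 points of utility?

Need the lightest bundle worth ≥ 573.
stove + camera + solar charger + map case: 589 utility at 12 kg.
No combination under 12 kg hits 573.

12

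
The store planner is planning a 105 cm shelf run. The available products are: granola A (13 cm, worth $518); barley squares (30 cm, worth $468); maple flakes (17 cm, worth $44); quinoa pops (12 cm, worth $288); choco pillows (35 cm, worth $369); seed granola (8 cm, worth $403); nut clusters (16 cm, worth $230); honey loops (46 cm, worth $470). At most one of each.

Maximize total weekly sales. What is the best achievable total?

2046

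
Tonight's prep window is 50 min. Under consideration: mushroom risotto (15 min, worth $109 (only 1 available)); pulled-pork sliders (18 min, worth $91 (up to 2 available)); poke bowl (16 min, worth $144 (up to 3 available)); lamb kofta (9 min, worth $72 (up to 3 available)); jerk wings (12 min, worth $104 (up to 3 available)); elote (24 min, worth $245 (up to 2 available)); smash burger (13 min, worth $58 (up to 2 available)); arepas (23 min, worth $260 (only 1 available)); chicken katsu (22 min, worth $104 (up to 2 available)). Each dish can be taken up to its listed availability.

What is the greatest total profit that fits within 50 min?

Ranking by ratio (profit/min): arepas 11.30, elote 10.21, poke bowl 9.00, jerk wings 8.67.
Elote + arepas uses 47 of the 50 min and totals 505.
The spare 3 min is too small for any remaining dish, and no exchange beats 505.

505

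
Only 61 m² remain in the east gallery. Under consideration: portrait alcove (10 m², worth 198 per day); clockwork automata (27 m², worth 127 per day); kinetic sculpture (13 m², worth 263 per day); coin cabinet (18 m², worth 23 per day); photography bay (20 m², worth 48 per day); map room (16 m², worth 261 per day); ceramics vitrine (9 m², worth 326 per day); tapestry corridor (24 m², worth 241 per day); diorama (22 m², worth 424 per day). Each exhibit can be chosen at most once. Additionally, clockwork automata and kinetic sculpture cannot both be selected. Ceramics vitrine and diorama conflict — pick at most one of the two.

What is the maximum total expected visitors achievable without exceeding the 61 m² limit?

1146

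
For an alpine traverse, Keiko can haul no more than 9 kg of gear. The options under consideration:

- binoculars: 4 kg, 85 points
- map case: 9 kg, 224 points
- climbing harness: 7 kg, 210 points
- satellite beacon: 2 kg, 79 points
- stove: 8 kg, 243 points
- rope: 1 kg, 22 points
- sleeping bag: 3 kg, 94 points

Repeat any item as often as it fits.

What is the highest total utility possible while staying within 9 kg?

Taking 4×satellite beacon + rope: 9 kg used, 338 in utility.
Nothing else within 9 kg beats 338.

338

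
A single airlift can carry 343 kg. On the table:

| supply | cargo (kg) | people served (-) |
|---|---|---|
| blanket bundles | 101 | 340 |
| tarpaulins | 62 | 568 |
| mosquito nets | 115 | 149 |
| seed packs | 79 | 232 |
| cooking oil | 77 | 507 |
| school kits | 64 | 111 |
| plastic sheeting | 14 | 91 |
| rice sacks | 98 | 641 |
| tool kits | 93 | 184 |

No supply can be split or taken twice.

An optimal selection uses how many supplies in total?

The maximum people served within 343 kg is 2056.
For example blanket bundles + tarpaulins + cooking oil + rice sacks achieves it, using 338 kg.
All optima have 4 supplies.

4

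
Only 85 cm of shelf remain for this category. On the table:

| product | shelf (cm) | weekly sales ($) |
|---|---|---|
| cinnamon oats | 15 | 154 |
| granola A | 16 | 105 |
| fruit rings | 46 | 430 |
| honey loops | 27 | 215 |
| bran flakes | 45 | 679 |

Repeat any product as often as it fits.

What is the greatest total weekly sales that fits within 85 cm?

Taking 2×cinnamon oats + bran flakes: 75 cm used, 987 in weekly sales.
No other feasible combination exceeds 987.

987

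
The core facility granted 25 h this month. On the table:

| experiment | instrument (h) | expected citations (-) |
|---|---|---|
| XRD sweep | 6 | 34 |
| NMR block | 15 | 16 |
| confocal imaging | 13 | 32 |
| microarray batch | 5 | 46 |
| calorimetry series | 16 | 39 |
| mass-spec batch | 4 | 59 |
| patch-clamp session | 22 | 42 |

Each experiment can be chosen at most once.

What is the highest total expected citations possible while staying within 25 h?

144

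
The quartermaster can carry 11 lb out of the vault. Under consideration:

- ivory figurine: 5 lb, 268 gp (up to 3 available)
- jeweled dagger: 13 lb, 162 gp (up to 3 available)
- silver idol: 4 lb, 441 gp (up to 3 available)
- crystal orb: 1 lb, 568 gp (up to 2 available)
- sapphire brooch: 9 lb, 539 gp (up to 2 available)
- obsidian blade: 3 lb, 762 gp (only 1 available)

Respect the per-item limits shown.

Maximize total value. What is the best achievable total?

2339

Best packing: silver idol + 2×crystal orb + obsidian blade — 9 lb, 2339 total.
That's the maximum — no swap from here does better than 2339.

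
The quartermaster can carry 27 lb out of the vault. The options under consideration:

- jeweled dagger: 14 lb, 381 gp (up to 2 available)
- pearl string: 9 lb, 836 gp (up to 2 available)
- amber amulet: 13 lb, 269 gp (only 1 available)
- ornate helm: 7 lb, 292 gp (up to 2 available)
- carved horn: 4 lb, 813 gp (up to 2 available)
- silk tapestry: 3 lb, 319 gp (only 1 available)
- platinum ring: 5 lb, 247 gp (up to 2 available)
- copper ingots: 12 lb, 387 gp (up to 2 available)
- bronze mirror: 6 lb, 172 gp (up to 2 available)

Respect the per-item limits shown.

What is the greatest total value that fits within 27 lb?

3298

Filling by ratio: pearl string + 2×carved horn + silk tapestry + platinum ring for 3028, with 2 lb left unused.
The 8 lb tied up in silk tapestry and platinum ring is better spent on pearl string — total rises to 3298 (26 lb).
Nothing else within 27 lb beats 3298.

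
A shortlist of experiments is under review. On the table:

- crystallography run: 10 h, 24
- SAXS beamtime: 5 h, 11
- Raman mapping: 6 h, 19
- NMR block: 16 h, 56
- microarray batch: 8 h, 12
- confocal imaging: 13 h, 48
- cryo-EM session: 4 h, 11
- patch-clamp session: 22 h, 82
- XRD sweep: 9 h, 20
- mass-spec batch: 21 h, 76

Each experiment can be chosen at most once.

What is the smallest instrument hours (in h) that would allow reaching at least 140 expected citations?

Need the lightest bundle worth ≥ 140.
Taking confocal imaging + cryo-EM session + patch-clamp session gives 141 (≥ 140) for 39 h.
Any bundle with less than 39 h falls short of 140.

39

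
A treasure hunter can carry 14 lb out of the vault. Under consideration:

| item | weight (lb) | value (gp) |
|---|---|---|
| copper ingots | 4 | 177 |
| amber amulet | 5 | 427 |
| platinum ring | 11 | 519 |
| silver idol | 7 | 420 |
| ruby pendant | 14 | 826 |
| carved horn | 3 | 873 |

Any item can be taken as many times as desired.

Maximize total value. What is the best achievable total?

3492

Best packing: 4×carved horn — 12 lb, 3492 total.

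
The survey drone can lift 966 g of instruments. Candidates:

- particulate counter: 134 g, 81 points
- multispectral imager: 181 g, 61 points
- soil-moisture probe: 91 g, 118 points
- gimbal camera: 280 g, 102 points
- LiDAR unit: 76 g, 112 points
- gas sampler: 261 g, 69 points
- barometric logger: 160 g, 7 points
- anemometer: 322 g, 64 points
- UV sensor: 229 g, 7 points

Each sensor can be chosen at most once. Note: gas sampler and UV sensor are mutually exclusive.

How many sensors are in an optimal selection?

5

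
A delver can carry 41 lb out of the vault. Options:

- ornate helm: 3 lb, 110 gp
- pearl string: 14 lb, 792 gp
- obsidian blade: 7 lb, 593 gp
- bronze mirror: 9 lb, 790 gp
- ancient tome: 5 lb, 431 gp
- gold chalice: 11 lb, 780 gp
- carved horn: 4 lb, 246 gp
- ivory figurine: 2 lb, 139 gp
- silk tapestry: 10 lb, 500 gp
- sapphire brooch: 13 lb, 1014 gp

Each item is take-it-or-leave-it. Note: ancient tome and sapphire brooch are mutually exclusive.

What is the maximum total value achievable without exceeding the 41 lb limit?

Best packing: obsidian blade + bronze mirror + gold chalice + sapphire brooch — 40 lb, 3177 total.
Runner-up ornate helm + obsidian blade + bronze mirror + ancient tome + gold chalice + carved horn + ivory figurine tops out at 3089.

3177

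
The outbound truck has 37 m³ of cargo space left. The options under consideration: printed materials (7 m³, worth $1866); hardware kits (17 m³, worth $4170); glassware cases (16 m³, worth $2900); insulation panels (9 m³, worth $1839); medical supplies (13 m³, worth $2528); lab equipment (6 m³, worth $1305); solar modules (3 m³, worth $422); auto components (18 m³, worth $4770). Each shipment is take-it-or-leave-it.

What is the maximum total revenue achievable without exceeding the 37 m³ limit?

8940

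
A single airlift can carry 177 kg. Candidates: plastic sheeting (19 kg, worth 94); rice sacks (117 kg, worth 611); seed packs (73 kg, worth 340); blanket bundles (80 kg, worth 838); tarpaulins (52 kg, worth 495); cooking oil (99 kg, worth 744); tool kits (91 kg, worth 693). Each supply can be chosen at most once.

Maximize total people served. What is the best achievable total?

The ratio heuristic lands on plastic sheeting + blanket bundles + tarpaulins (1427) but leaves 26 kg idle.
Replace plastic sheeting and tarpaulins with tool kits: the trade gains 104 net, giving 1531 at 171 kg.
An exhaustive check of the 128 subsets confirms 1531.

1531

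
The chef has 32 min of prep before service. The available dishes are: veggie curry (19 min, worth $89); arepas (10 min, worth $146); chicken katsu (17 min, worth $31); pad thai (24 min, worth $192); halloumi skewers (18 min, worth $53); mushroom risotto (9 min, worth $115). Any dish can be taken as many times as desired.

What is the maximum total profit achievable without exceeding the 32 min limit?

438

The ratio ordering already packs tightly: 3×arepas, 30 min, 438.
No other feasible combination exceeds 438.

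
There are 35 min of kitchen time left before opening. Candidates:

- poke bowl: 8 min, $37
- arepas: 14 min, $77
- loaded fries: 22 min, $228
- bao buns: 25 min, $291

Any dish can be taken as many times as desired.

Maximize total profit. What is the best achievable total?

328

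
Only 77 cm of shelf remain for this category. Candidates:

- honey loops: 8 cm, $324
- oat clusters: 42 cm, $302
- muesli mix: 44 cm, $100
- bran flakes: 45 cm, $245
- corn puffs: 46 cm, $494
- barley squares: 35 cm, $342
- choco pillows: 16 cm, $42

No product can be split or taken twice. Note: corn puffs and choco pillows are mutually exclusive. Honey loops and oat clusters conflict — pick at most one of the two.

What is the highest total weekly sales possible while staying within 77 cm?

818

Honey loops + corn puffs uses 54 of the 77 cm and totals 818.
No other feasible combination exceeds 818.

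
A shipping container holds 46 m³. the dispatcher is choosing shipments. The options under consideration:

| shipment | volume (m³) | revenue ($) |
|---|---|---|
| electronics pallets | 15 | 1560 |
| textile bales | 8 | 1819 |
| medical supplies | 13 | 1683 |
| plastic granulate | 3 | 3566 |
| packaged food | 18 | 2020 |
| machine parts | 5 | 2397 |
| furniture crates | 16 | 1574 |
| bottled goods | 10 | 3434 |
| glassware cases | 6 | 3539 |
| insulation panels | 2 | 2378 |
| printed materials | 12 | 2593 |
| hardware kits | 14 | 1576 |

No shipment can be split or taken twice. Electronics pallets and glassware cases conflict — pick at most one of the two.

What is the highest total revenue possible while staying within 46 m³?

Density check — insulation panels 1189.00, plastic granulate 1188.67, glassware cases 589.83, machine parts 479.40 are the best per m³.
Best packing: textile bales + plastic granulate + machine parts + bottled goods + glassware cases + insulation panels + printed materials — 46 m³, 19726 total.

19726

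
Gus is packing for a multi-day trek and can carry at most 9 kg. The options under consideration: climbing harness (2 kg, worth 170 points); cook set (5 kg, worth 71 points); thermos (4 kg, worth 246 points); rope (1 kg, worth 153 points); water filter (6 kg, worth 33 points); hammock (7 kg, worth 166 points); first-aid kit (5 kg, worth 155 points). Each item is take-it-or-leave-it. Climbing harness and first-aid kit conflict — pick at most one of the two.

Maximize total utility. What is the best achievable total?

569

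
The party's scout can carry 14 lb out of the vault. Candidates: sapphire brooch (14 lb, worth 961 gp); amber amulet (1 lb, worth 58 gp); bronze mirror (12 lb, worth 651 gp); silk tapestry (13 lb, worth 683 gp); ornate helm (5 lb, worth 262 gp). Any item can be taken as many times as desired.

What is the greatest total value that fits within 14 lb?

961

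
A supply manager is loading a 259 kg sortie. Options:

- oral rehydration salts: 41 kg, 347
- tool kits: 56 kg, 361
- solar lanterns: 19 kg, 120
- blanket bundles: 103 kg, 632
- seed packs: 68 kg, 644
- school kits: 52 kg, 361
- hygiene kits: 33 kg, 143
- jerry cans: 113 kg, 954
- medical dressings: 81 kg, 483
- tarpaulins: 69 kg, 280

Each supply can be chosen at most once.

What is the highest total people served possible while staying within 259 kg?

The ratio heuristic lands on oral rehydration salts + solar lanterns + seed packs + jerry cans (2065) but leaves 18 kg idle.
The 19 kg tied up in solar lanterns is better spent on hygiene kits — total rises to 2088 (255 kg).
An exhaustive check of the 1024 subsets confirms 2088.

2088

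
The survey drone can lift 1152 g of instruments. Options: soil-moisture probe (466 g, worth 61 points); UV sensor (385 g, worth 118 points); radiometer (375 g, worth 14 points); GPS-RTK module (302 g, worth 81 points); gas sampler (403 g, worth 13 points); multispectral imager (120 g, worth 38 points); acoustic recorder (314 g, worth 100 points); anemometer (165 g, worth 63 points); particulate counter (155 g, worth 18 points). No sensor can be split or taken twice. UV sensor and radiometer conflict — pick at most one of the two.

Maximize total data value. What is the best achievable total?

Taking UV sensor + GPS-RTK module + multispectral imager + acoustic recorder: 1121 g used, 337 in data value.
UV sensor + multispectral imager + acoustic recorder + anemometer + particulate counter matches that 337 at 1139 g; no feasible combination exceeds it.

337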